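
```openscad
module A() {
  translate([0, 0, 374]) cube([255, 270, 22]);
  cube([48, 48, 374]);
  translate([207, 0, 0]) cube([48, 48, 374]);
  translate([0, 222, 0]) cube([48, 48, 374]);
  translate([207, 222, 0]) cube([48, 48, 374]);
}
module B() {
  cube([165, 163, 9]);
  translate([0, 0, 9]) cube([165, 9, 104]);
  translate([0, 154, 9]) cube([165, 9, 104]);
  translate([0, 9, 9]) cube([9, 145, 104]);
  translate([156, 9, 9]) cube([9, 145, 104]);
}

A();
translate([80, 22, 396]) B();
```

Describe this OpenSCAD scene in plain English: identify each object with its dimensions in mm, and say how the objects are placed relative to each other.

A is a simple wooden stool: a rectangular seat 255 mm (x) by 270 mm (y), 22 mm thick, top face at z = 396 mm, on four square legs, each 48×48 mm in cross-section. The legs rest on z = 0, each flush with a corner of the seat.

B is an open storage box with external size 165×163×113 mm and wall thickness 9 mm (the base is also 9 mm thick). The base covers the whole footprint; the four walls stand on the base, with the y-facing walls full-width and the x-facing walls fitting between their inner faces.

The open box is on top of the stool.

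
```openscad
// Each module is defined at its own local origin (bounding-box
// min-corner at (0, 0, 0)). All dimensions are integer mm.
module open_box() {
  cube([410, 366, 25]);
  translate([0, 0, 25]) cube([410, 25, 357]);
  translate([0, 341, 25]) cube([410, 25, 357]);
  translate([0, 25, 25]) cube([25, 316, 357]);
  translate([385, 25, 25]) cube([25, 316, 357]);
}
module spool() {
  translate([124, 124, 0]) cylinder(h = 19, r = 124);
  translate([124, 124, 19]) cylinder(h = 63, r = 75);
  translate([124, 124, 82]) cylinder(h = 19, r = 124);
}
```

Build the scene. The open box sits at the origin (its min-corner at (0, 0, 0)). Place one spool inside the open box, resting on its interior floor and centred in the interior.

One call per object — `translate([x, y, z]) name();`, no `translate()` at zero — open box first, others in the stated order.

open_box();
translate([81, 59, 25]) spool();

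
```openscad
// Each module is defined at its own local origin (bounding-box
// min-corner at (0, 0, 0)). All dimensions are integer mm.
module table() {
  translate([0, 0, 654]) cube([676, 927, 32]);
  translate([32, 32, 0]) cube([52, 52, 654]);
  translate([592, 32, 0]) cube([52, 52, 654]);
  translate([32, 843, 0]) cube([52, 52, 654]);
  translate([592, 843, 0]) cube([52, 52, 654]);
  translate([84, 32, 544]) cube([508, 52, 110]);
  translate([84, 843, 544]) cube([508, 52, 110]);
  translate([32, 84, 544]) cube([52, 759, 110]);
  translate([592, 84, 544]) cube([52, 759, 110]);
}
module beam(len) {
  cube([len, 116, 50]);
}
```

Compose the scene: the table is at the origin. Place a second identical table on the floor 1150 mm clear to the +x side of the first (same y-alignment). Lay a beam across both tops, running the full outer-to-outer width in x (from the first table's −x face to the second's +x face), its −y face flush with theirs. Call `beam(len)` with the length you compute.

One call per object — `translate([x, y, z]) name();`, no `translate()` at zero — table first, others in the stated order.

table();
translate([1826, 0, 0]) table();
translate([0, 0, 686]) beam(2502);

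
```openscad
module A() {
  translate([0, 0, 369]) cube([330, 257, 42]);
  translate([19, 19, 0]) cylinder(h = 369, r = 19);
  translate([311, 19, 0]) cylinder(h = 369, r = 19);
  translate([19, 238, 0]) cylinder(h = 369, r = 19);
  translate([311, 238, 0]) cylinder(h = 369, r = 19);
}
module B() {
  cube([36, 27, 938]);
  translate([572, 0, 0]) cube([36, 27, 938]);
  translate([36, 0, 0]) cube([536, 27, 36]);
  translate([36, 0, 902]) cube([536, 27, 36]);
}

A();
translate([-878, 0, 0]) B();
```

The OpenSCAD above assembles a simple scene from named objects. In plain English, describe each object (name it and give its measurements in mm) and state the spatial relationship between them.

A is a four-legged stool. The seat is 330×257 mm, 42 mm thick, top at z = 411 mm. It stands on four round legs, each 38 mm in diameter, from z = 0 to the seat underside, each leg's axis is inset half a diameter from the nearest pair of seat edges (so the leg's bounding box is flush with the corner).

B is a picture frame with a 536×866 mm rectangular opening (x by z) and a uniform 36 mm border on every side. Frame depth is 27 mm along y. It is built from two vertical stiles running the full outside height and two horizontal rails spanning the gap between the stiles.

The picture frame is on the floor beside the stool on its −x side.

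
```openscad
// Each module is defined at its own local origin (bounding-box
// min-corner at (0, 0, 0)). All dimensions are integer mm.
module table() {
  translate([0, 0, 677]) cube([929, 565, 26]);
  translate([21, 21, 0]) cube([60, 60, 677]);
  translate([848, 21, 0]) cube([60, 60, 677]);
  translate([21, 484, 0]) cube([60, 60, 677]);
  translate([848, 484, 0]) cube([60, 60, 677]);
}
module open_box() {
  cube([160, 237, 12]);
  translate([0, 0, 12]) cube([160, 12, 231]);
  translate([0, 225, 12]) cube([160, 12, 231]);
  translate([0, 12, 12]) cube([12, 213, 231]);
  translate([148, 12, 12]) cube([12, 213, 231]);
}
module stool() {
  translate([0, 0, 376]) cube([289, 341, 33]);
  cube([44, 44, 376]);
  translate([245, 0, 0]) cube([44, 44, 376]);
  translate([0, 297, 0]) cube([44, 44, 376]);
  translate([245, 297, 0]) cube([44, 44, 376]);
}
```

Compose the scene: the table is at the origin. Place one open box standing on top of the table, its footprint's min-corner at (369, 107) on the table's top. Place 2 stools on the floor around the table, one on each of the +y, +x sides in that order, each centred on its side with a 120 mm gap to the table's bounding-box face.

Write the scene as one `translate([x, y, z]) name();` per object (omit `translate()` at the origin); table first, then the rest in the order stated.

table();
translate([369, 107, 703]) open_box();
translate([320, 685, 0]) stool();
translate([1049, 112, 0]) stool();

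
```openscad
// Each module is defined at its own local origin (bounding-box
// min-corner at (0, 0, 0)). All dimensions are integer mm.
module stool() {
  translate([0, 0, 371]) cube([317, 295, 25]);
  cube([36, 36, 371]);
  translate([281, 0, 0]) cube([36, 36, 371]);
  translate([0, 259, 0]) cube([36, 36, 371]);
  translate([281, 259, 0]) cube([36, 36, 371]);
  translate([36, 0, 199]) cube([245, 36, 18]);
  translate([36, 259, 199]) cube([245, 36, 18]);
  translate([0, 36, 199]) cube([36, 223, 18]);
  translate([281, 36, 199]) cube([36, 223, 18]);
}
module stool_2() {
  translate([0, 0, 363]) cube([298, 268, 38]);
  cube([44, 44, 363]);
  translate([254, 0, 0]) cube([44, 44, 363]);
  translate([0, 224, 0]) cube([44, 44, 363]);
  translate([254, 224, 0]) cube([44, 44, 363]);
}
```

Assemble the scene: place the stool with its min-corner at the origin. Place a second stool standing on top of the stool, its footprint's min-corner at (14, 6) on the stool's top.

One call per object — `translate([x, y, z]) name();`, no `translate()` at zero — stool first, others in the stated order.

stool();
translate([14, 6, 396]) stool_2();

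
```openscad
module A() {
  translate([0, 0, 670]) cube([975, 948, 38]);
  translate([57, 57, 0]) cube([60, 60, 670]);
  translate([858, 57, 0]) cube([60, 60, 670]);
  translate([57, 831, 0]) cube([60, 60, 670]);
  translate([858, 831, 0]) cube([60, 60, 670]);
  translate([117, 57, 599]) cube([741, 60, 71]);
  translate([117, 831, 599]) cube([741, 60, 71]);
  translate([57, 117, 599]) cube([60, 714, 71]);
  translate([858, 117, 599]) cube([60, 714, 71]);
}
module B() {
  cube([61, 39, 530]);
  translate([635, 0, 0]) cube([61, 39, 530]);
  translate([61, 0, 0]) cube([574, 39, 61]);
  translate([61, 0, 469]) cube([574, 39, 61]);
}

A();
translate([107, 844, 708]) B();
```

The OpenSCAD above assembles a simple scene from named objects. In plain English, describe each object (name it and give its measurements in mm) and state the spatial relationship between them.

A is a table with a 975×948 mm rectangular top, 38 mm thick, top surface at z = 708 mm, supported by four 60×60 mm square legs, each inset 57 mm from the nearest pair of top edges, running from the floor. Four apron rails, 60 mm thick and 71 mm tall, run between adjacent legs with their top edges flush with the underside of the top and their outer faces flush with the legs' outer faces.

B is a picture frame with a 574×408 mm rectangular opening (x by z) and a uniform 61 mm border on every side. Frame depth is 39 mm along y. It is built from two vertical stiles running the full outside height and two horizontal rails spanning the gap between the stiles.

The picture frame is on top of the table.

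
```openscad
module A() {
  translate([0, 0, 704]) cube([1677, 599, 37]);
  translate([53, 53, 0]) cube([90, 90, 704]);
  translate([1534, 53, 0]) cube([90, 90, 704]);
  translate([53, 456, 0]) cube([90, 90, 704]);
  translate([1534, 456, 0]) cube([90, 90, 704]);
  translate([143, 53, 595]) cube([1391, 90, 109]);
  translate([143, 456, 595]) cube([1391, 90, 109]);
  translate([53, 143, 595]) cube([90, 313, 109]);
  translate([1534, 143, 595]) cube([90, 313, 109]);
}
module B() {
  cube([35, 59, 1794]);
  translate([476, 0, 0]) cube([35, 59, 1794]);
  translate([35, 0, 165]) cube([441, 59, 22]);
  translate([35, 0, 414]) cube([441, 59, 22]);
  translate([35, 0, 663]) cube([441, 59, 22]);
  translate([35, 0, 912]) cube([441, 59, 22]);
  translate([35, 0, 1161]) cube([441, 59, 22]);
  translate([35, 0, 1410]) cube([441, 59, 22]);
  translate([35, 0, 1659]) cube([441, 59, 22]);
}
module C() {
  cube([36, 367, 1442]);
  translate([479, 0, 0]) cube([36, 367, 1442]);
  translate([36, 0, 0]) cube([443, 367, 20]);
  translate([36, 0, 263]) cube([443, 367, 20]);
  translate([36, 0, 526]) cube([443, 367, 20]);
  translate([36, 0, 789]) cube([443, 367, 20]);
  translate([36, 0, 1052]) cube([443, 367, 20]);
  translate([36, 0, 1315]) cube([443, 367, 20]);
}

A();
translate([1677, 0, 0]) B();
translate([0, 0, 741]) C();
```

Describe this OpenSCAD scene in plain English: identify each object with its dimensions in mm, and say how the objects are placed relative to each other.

A is a rectangular dining table. The top is 1677×599×37 mm with its upper surface at z = 741 mm. It stands on four 90×90 mm square legs, each inset 53 mm from the nearest pair of top edges, running from the floor to the underside of the top. Four apron rails, 90 mm thick and 109 mm tall, run between adjacent legs with their top edges flush with the underside of the top and their outer faces flush with the legs' outer faces.

B is a straight ladder. Two 35×59 mm vertical rails, 1794 mm tall, stand 511 mm apart (outside-to-outside) with their front faces coplanar on the −y side. 7 rungs, each 59 mm deep and 22 mm tall, span between the inner faces of the rails, front faces flush with the rails. The lowest rung's underside is at z = 165 mm and rungs are spaced 249 mm apart (underside to underside).

C is a bookshelf 515 mm wide overall, 367 mm deep and 1442 mm tall. The two sides are 36 mm thick vertical panels. 6 horizontal shelves of 20 mm thickness span between the inner faces of the sides; the lowest shelf sits on the floor and shelves are stacked with a clear vertical gap of 243 mm between each pair.

The ladder is against the table's +x side, with their −y faces flush. The bookshelf is on top of the table.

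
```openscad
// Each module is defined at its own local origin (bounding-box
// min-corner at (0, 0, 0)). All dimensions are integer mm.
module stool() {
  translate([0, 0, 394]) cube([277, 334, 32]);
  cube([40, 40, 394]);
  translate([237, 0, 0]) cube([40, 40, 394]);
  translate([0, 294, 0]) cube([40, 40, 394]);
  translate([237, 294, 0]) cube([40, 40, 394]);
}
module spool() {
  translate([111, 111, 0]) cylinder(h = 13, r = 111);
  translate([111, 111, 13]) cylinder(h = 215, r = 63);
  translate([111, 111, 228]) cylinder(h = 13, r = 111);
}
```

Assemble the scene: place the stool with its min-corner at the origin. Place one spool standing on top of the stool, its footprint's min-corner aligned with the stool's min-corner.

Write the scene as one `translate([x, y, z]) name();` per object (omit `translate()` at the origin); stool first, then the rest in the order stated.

stool();
translate([0, 0, 426]) spool();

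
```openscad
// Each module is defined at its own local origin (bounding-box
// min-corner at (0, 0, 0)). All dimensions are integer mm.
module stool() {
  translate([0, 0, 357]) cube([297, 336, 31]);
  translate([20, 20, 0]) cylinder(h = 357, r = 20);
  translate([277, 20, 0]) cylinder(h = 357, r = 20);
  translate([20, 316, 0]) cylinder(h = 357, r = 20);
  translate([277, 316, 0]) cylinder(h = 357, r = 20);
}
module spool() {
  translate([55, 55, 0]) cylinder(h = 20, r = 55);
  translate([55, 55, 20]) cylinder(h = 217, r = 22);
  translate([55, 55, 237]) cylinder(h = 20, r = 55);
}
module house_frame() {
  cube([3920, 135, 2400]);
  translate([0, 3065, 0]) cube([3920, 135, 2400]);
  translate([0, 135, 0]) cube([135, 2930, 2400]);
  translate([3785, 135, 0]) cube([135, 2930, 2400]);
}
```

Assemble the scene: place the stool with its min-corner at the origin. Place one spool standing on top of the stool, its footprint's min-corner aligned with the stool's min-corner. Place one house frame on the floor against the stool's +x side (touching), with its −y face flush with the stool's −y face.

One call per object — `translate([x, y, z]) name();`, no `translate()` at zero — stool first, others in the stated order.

stool();
translate([0, 0, 388]) spool();
translate([297, 0, 0]) house_frame();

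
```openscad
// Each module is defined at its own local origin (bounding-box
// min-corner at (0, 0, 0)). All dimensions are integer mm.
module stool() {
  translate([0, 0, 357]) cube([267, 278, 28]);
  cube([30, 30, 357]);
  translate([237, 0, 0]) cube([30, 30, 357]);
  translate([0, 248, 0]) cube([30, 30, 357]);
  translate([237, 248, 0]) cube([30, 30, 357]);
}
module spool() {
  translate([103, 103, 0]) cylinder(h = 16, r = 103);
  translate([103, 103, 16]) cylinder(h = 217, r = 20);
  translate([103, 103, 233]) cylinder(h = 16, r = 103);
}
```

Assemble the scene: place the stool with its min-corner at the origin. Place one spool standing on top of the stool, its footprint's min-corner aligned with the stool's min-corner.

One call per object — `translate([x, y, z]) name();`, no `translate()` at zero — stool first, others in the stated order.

stool();
translate([0, 0, 385]) spool();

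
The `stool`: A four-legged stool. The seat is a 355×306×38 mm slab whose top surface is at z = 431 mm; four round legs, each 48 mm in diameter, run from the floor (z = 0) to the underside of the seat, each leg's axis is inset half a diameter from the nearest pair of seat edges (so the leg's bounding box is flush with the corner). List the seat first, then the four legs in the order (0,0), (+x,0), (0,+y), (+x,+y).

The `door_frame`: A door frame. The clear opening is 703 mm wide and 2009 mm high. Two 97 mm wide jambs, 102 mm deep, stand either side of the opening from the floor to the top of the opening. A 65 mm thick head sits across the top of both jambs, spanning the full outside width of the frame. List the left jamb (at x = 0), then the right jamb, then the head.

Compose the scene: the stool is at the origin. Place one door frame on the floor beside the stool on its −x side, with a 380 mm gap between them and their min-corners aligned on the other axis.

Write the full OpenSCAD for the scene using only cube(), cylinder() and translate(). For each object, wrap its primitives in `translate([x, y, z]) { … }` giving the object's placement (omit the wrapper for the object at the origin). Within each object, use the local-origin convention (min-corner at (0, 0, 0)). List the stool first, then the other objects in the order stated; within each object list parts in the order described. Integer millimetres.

translate([0, 0, 393]) cube([355, 306, 38]);
translate([24, 24, 0]) cylinder(h = 393, r = 24);
translate([331, 24, 0]) cylinder(h = 393, r = 24);
translate([24, 282, 0]) cylinder(h = 393, r = 24);
translate([331, 282, 0]) cylinder(h = 393, r = 24);
translate([-1277, 0, 0]) {
  cube([97, 102, 2009]);
  translate([800, 0, 0]) cube([97, 102, 2009]);
  translate([0, 0, 2009]) cube([897, 102, 65]);
}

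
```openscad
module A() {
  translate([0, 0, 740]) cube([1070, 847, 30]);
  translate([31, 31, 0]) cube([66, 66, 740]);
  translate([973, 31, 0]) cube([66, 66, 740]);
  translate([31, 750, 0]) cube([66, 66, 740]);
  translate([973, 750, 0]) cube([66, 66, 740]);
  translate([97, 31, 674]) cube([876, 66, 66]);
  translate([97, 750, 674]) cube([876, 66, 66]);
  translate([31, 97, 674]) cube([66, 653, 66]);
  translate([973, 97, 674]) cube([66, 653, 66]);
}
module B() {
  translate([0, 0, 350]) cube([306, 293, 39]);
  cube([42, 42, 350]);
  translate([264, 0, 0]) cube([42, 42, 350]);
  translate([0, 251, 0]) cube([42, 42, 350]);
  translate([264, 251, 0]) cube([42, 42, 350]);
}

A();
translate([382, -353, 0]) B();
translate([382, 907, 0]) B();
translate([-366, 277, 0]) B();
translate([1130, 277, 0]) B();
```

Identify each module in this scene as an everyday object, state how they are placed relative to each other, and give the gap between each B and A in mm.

A is a table. B is a stool. Four stools sit around the table at the −y, +y, −x, +x sides. The gap between each stool and the table is 60 mm.

Each stool's nearest face is 60 mm from the table's bounding box.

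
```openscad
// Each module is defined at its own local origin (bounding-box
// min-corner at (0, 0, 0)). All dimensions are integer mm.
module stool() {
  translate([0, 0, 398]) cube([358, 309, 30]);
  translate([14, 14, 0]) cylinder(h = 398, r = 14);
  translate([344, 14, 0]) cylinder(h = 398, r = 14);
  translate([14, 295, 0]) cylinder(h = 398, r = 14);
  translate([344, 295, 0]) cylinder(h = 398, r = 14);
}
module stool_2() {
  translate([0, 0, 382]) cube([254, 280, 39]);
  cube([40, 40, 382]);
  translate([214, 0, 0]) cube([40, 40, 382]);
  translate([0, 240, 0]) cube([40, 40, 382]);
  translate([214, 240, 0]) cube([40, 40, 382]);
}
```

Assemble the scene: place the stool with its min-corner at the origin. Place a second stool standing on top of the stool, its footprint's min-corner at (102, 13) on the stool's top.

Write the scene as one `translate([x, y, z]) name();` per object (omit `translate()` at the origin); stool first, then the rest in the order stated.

stool();
translate([102, 13, 428]) stool_2();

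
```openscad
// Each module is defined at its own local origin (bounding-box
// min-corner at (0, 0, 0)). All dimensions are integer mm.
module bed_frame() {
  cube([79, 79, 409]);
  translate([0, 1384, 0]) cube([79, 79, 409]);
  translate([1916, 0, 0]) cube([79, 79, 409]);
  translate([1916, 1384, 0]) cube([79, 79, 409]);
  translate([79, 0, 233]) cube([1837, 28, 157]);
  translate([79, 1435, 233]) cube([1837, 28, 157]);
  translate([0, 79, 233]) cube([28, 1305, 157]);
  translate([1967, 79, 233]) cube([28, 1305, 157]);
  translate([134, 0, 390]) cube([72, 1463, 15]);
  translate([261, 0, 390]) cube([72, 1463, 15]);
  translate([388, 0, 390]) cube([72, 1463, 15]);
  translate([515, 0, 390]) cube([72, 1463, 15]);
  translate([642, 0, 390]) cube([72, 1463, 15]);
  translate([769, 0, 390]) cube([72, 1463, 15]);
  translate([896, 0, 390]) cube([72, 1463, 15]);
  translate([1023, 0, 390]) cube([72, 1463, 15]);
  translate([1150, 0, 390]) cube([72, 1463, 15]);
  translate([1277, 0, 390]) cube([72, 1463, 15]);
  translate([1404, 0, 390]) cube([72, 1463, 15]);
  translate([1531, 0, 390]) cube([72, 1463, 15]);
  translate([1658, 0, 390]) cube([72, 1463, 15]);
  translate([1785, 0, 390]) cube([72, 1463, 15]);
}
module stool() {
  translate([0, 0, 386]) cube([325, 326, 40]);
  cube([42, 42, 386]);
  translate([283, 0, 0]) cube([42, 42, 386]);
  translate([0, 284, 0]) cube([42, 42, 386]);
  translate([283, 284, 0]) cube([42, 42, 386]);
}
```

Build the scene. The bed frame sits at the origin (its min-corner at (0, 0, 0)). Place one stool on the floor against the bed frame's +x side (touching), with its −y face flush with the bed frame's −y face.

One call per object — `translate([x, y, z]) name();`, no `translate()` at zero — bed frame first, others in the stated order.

bed_frame();
translate([1995, 0, 0]) stool();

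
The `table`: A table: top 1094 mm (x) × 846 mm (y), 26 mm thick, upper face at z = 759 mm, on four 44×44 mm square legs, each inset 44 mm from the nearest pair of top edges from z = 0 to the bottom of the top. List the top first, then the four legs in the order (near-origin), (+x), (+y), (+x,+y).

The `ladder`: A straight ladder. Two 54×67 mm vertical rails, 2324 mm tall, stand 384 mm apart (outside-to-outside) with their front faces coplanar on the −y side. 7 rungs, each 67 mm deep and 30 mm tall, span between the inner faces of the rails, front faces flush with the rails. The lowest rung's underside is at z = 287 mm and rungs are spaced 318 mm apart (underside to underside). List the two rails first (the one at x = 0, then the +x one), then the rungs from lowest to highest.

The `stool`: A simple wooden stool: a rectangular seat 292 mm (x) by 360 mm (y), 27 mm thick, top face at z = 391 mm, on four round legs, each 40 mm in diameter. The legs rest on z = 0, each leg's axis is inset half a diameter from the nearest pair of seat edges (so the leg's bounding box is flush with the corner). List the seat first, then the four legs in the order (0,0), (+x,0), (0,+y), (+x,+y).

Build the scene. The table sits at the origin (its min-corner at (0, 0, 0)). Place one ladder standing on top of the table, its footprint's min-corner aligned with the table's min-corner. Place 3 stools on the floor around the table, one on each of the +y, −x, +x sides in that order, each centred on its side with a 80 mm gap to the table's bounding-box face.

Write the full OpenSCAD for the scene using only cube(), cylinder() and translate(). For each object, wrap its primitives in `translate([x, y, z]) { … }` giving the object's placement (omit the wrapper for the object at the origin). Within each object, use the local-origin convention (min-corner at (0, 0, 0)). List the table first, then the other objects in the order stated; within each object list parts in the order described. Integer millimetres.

translate([0, 0, 733]) cube([1094, 846, 26]);
translate([44, 44, 0]) cube([44, 44, 733]);
translate([1006, 44, 0]) cube([44, 44, 733]);
translate([44, 758, 0]) cube([44, 44, 733]);
translate([1006, 758, 0]) cube([44, 44, 733]);
translate([0, 0, 759]) {
  cube([54, 67, 2324]);
  translate([330, 0, 0]) cube([54, 67, 2324]);
  translate([54, 0, 287]) cube([276, 67, 30]);
  translate([54, 0, 605]) cube([276, 67, 30]);
  translate([54, 0, 923]) cube([276, 67, 30]);
  translate([54, 0, 1241]) cube([276, 67, 30]);
  translate([54, 0, 1559]) cube([276, 67, 30]);
  translate([54, 0, 1877]) cube([276, 67, 30]);
  translate([54, 0, 2195]) cube([276, 67, 30]);
}
translate([401, 926, 0]) {
  translate([0, 0, 364]) cube([292, 360, 27]);
  translate([20, 20, 0]) cylinder(h = 364, r = 20);
  translate([272, 20, 0]) cylinder(h = 364, r = 20);
  translate([20, 340, 0]) cylinder(h = 364, r = 20);
  translate([272, 340, 0]) cylinder(h = 364, r = 20);
}
translate([-372, 243, 0]) {
  translate([0, 0, 364]) cube([292, 360, 27]);
  translate([20, 20, 0]) cylinder(h = 364, r = 20);
  translate([272, 20, 0]) cylinder(h = 364, r = 20);
  translate([20, 340, 0]) cylinder(h = 364, r = 20);
  translate([272, 340, 0]) cylinder(h = 364, r = 20);
}
translate([1174, 243, 0]) {
  translate([0, 0, 364]) cube([292, 360, 27]);
  translate([20, 20, 0]) cylinder(h = 364, r = 20);
  translate([272, 20, 0]) cylinder(h = 364, r = 20);
  translate([20, 340, 0]) cylinder(h = 364, r = 20);
  translate([272, 340, 0]) cylinder(h = 364, r = 20);
}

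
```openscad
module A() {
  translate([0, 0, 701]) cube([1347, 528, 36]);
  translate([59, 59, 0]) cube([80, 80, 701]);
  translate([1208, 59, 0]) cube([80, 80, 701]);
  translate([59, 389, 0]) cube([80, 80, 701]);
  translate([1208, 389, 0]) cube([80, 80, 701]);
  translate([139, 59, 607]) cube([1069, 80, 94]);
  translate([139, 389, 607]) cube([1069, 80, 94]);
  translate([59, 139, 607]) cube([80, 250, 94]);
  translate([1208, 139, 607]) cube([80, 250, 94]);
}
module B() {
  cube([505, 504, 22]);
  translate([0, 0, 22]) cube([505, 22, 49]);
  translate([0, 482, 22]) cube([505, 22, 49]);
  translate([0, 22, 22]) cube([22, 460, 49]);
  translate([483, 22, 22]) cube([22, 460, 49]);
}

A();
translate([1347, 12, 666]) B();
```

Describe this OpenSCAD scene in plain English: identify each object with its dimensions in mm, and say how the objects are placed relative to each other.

A is a table: top 1347 mm (x) × 528 mm (y), 36 mm thick, upper face at z = 737 mm, on four 80×80 mm square legs, each inset 59 mm from the nearest pair of top edges, running from z = 0 to the bottom of the top. Four apron rails, 80 mm thick and 94 mm tall, run between adjacent legs with their top edges flush with the underside of the top and their outer faces flush with the legs' outer faces.

B is an open storage box with external size 505×504×71 mm and wall thickness 22 mm (the base is also 22 mm thick). The base covers the whole footprint; the four walls stand on the base, with the y-facing walls full-width and the x-facing walls fitting between their inner faces.

The open box is beside the table with their tops flush at z = 737.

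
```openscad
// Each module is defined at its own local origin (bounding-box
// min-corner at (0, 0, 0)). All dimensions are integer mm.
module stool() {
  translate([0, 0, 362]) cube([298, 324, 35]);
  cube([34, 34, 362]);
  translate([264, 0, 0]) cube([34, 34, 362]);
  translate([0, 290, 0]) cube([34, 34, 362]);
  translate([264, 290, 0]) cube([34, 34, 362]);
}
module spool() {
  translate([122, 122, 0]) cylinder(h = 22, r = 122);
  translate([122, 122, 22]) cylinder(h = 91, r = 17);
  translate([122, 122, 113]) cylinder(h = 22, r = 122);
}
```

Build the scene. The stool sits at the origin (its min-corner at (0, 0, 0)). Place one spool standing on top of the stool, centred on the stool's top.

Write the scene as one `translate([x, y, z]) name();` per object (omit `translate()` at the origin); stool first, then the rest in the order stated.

stool();
translate([27, 40, 397]) spool();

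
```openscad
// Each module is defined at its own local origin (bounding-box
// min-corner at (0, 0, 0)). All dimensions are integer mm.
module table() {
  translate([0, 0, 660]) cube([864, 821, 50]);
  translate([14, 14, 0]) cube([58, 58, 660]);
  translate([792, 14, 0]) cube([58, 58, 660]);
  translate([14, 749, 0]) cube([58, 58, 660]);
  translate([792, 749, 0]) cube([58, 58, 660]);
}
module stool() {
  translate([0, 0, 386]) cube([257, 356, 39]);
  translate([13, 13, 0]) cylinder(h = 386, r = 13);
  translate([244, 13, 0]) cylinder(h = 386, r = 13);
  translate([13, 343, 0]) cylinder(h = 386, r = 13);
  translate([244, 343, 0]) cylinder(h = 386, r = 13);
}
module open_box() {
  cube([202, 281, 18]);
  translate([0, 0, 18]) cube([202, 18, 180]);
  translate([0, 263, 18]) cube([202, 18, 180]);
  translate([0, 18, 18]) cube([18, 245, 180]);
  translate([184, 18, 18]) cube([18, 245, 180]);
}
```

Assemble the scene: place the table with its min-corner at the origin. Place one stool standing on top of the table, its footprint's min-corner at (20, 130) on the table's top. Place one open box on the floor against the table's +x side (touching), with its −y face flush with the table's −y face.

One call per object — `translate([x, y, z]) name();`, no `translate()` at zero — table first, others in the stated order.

table();
translate([20, 130, 710]) stool();
translate([864, 0, 0]) open_box();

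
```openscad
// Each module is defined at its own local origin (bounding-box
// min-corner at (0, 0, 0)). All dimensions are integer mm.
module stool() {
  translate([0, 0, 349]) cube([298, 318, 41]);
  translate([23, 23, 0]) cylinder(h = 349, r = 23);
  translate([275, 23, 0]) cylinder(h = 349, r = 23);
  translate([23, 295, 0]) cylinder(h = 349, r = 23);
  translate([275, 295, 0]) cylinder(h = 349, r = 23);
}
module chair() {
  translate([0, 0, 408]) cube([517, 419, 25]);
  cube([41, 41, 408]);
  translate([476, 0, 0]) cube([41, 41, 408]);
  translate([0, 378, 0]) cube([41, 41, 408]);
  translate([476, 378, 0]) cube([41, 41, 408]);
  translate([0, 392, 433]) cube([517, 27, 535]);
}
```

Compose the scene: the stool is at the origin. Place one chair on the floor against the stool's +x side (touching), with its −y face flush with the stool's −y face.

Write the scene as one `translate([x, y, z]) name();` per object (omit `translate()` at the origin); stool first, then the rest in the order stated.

stool();
translate([298, 0, 0]) chair();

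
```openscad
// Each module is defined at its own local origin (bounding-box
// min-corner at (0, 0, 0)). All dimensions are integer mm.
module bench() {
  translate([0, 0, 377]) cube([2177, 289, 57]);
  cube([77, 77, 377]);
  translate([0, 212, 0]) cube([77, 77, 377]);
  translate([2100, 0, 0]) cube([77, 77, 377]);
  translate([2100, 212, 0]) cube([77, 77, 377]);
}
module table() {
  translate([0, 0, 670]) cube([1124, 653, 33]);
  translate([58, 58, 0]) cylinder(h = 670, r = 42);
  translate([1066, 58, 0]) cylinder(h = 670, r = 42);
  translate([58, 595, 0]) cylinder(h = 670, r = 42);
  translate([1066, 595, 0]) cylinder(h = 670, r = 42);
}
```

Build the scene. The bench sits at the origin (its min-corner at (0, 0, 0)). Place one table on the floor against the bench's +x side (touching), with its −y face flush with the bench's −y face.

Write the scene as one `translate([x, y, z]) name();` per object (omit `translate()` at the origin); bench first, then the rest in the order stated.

bench();
translate([2177, 0, 0]) table();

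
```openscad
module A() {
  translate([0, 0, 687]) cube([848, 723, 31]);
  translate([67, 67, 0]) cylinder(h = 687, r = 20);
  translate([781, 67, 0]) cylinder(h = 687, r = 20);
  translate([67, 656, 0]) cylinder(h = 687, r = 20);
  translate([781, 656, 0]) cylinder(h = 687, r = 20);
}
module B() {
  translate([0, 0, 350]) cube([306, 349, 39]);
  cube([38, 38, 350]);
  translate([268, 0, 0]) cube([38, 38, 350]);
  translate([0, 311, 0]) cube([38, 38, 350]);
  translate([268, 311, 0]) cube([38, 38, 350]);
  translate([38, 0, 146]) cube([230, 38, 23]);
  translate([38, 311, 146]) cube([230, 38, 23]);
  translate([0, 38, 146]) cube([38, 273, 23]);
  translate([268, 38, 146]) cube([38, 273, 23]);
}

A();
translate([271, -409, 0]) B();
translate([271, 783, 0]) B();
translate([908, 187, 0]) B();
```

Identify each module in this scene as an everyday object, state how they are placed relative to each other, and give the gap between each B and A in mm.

Each stool's nearest face is 60 mm from the table's bounding box.

A is a table. B is a stool. Three stools sit around the table at the −y, +y, +x sides. The gap between each stool and the table is 60 mm.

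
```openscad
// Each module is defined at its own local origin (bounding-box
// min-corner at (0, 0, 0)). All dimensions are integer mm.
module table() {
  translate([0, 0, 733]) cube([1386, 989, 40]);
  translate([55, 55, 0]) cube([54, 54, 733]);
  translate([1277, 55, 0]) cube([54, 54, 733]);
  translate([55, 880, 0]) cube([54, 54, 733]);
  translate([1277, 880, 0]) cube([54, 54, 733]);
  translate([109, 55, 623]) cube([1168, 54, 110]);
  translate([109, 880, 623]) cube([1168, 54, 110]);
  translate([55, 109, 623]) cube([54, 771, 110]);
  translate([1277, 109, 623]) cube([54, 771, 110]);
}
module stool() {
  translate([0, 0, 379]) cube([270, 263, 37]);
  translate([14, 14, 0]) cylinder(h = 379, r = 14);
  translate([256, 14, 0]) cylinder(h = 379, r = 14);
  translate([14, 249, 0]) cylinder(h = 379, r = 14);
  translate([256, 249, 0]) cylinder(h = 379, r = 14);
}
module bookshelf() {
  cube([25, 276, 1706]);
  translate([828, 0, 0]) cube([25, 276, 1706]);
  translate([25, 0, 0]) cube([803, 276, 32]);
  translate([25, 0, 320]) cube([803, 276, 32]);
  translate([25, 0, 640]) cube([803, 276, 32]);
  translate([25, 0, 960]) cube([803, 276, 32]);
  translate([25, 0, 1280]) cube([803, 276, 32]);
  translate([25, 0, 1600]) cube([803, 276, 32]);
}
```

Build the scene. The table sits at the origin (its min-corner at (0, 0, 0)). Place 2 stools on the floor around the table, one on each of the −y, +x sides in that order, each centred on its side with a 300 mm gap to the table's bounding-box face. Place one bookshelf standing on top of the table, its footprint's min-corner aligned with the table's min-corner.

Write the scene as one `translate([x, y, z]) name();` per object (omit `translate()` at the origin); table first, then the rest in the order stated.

table();
translate([558, -563, 0]) stool();
translate([1686, 363, 0]) stool();
translate([0, 0, 773]) bookshelf();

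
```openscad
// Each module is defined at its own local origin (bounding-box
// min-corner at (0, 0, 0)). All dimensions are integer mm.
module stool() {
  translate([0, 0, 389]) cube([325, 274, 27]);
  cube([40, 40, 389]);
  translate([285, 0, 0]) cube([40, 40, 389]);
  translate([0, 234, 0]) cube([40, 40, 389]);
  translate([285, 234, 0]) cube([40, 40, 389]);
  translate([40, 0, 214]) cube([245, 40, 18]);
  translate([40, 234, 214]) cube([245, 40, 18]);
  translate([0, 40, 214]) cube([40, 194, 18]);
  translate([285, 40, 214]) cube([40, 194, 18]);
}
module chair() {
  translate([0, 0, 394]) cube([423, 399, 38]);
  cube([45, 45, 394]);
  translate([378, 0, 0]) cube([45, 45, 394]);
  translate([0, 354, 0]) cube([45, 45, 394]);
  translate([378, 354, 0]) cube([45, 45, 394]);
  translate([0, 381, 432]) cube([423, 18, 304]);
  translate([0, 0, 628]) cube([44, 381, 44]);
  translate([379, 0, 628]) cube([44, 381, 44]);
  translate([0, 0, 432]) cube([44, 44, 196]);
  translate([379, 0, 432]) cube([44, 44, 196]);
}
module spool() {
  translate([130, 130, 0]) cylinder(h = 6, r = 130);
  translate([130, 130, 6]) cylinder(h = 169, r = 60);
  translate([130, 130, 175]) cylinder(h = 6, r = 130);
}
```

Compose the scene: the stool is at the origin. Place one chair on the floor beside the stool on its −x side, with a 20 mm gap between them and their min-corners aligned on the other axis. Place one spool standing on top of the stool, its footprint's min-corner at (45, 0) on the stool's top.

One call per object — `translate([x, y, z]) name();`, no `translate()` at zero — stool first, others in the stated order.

stool();
translate([-443, 0, 0]) chair();
translate([45, 0, 416]) spool();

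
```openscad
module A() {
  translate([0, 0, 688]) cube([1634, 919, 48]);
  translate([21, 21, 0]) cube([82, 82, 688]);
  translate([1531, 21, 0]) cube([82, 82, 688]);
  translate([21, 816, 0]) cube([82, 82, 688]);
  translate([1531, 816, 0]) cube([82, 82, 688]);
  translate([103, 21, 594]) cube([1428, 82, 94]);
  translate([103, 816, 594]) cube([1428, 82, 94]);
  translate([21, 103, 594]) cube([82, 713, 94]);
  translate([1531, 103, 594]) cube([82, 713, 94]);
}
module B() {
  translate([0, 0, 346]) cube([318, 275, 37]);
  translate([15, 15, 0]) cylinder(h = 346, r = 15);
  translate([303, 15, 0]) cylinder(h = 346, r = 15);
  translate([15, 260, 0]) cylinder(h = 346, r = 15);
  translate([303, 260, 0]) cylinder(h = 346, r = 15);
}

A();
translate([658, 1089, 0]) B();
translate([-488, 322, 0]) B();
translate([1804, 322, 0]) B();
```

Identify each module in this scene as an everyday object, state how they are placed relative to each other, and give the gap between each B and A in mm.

Each stool's nearest face is 170 mm from the table's bounding box.

A is a table. B is a stool. Three stools sit around the table at the +y, −x, +x sides. The gap between each stool and the table is 170 mm.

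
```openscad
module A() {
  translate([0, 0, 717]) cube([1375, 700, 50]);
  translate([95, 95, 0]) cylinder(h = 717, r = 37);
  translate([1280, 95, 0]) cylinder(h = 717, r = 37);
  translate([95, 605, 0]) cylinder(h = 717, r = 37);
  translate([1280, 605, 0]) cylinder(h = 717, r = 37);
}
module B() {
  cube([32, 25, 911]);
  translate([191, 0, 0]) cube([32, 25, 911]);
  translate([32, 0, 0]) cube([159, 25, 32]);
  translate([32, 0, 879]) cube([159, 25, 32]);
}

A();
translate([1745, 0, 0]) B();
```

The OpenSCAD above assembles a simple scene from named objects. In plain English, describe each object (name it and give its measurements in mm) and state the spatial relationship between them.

A is a table with a 1375×700 mm rectangular top, 50 mm thick, top surface at z = 767 mm, supported by four round legs of 74 mm diameter, each leg's bounding box inset 58 mm from the nearest pair of top edges, running from the floor.

B is a picture frame with a 159×847 mm rectangular opening (x by z) and a uniform 32 mm border on every side. Frame depth is 25 mm along y. It is built from two vertical stiles running the full outside height and two horizontal rails spanning the gap between the stiles.

The picture frame is on the floor beside the table on its +x side.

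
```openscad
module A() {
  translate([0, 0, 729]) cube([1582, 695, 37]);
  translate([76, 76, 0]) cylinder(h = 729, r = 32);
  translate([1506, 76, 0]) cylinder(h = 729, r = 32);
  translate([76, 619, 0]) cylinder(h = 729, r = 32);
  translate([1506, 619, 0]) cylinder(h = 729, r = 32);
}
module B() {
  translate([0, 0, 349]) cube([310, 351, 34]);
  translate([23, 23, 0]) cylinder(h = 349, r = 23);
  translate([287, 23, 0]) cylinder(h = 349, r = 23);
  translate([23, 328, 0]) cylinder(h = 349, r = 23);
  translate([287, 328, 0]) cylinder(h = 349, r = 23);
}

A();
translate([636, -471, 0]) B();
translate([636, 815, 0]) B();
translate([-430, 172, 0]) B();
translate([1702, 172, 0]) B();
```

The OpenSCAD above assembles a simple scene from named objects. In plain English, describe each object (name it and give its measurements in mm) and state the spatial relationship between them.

A is a rectangular dining table. The top is 1582×695×37 mm with its upper surface at z = 766 mm. It stands on four round legs of 64 mm diameter, each leg's bounding box inset 44 mm from the nearest pair of top edges, running from the floor to the underside of the top.

B is a simple wooden stool: a rectangular seat 310 mm (x) by 351 mm (y), 34 mm thick, top face at z = 383 mm, on four round legs, each 46 mm in diameter. The legs rest on z = 0, each leg's axis is inset half a diameter from the nearest pair of seat edges (so the leg's bounding box is flush with the corner).

Four stools sit around the table at the −y, +y, −x, +x sides.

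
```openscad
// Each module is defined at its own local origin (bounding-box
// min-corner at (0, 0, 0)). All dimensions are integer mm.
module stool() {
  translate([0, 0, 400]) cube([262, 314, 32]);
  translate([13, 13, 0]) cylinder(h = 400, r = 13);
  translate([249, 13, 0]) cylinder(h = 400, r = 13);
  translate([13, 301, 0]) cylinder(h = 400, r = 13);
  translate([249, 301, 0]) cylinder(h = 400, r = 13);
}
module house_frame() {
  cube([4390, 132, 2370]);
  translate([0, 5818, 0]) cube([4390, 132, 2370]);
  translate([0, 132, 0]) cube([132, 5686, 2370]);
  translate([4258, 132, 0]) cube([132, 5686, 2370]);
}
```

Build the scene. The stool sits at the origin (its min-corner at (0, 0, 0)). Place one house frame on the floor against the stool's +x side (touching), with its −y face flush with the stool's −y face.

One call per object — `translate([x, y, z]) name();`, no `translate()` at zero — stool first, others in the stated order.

stool();
translate([262, 0, 0]) house_frame();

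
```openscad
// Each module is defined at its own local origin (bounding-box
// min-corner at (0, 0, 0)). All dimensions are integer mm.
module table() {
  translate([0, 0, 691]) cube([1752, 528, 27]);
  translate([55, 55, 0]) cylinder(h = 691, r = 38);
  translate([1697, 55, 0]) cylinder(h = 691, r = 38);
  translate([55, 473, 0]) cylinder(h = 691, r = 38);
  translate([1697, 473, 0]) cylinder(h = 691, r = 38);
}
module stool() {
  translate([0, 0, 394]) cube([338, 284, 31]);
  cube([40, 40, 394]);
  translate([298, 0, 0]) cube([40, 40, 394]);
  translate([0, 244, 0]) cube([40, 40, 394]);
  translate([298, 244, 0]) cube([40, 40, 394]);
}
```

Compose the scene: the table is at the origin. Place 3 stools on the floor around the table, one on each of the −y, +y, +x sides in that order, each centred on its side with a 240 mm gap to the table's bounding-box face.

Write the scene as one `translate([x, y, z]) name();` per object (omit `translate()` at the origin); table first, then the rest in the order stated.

table();
translate([707, -524, 0]) stool();
translate([707, 768, 0]) stool();
translate([1992, 122, 0]) stool();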